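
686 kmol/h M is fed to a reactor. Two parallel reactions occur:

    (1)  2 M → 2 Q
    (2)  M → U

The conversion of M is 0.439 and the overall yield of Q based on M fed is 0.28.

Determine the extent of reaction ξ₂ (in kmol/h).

Yield of Q: 2ξ₁ / 686 = 0.28 → ξ₁ = 96.04 kmol/h.
Conversion of M: 2ξ₁ + 1ξ₂ = 0.439 × 686 = 301.2 → ξ₂ = 109.1 kmol/h.
Outlet amounts (n = n₀ + Σ ν·ξ):
  M: 686 − 2(96.04) − 1(109.1) = 384.8
  Q: 0 + 2(96.04) = 192.1
  U: 0 + 1(109.1) = 109.1

ξ₂ = 109 kmol/h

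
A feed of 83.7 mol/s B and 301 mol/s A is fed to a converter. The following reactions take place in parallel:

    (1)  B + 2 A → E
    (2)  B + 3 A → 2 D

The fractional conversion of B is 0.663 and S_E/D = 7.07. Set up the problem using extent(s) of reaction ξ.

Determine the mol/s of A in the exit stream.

186 mol/s

Conversion of B: B consumed = 0.663 × 83.7 = 55.49 mol/s = 1ξ₁ + 1ξ₂.
Selectivity: 1ξ₁ / (2ξ₂) = 7.07 → ξ₁ = 14.14 ξ₂.
Substitute: (1·14.14 + 1) ξ₂ = 55.49 → ξ₂ = 3.665 mol/s, ξ₁ = 51.83 mol/s.
Outlet amounts (n = n₀ + Σ ν·ξ):
  B: 83.7 − 1(51.83) − 1(3.665) = 28.21
  A: 301 − 2(51.83) − 3(3.665) = 186.3
  E: 0 + 1(51.83) = 51.83
  D: 0 + 2(3.665) = 7.331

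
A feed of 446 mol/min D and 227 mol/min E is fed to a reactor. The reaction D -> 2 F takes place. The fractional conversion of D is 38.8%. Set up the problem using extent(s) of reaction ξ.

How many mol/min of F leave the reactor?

D reacted = 0.388 × 446 = 173 mol/min; ν_D = −1, so ξ = 173/1 = 173 mol/min.
Outlet amounts (n = n₀ + ν ξ):
  D: 446 − 1(173) = 273
  F: 0 + 2(173) = 346.1
  E: 227 (inert)

346 mol/min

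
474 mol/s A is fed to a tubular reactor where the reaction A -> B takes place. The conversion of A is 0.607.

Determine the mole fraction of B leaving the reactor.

0.607

A reacted = 0.607 × 474 = 287.7 mol/s; ν_A = −1, so ξ = 287.7/1 = 287.7 mol/s.
Outlet amounts (n = n₀ + ν ξ):
  A: 474 − 1(287.7) = 186.3
  B: 0 + 1(287.7) = 287.7
Total out = 474 mol/s; y_B = 287.7 / 474 = 0.607.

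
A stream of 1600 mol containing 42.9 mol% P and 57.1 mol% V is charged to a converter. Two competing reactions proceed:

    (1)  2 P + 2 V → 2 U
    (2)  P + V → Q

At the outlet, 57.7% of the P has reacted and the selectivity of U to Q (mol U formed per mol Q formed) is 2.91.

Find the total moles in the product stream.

Conversion of P: P consumed = 0.577 × 686.4 = 396.1 mol = 2ξ₁ + 1ξ₂.
Selectivity: 2ξ₁ / (1ξ₂) = 2.91 → ξ₁ = 1.455 ξ₂.
Substitute: (2·1.455 + 1) ξ₂ = 396.1 → ξ₂ = 101.3 mol, ξ₁ = 147.4 mol.
Outlet amounts (n = n₀ + Σ ν·ξ):
  P: 686.4 − 2(147.4) − 1(101.3) = 290.3
  V: 913.6 − 2(147.4) − 1(101.3) = 517.5
  U: 0 + 2(147.4) = 294.8
  Q: 0 + 1(101.3) = 101.3
Total out = 290.3 + 517.5 + 294.8 + 101.3 = 1204 mol.

1200 mol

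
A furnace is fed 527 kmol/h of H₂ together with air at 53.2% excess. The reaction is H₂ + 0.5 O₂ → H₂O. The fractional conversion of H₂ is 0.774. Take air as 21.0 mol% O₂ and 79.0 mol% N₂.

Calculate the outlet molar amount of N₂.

1520 kmol/h

Stoichiometric O₂ = 0.5 × 527 = 263.5 kmol/h; O₂ fed = 263.5 × 1.532 = 403.7 kmol/h.
N₂ fed = 403.7 × 79/21 = 1519 kmol/h.
Fuel reacted = 0.774 × 527 → ξ = 407.9 kmol/h.
Outlet (n = n₀ + ν ξ):
  H₂: 527 − 1(407.9) = 119.1
  O₂: 403.7 − 0.5(407.9) = 199.7
  N₂: 1519 (inert)
  H₂O: 0 + 1(407.9) = 407.9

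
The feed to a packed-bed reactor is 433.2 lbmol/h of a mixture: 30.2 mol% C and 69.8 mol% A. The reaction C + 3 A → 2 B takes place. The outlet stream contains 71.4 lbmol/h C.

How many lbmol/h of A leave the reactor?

124 lbmol/h

For C: n = n₀ − 1ξ → 71.4 = 130.8 − 1ξ, giving ξ = 59.43 lbmol/h.
Outlet amounts (n = n₀ + ν ξ):
  C: 130.8 − 1(59.43) = 71.4
  A: 302.4 − 3(59.43) = 124.1
  B: 0 + 2(59.43) = 118.9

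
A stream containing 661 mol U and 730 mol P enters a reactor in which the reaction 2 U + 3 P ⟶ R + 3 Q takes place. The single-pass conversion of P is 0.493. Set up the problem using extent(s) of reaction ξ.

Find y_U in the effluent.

P reacted = 0.493 × 730 = 359.9 mol; ν_P = −3, so ξ = 359.9/3 = 120 mol.
Outlet amounts (n = n₀ + ν ξ):
  U: 661 − 2(120) = 421.1
  P: 730 − 3(120) = 370.1
  R: 0 + 1(120) = 120
  Q: 0 + 3(120) = 359.9
Total out = 1271 mol; y_U = 421.1 / 1271 = 0.3313.

0.331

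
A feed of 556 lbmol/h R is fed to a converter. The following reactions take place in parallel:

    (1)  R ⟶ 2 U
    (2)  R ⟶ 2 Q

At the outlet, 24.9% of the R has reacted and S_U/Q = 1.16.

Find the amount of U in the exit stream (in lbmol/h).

Conversion of R: R consumed = 0.249 × 556 = 138.4 lbmol/h = 1ξ₁ + 1ξ₂.
Selectivity: 2ξ₁ / (2ξ₂) = 1.16 → ξ₁ = 1.16 ξ₂.
Substitute: (1·1.16 + 1) ξ₂ = 138.4 → ξ₂ = 64.09 lbmol/h, ξ₁ = 74.35 lbmol/h.
Outlet amounts (n = n₀ + Σ ν·ξ):
  R: 556 − 1(74.35) − 1(64.09) = 417.6
  U: 0 + 2(74.35) = 148.7
  Q: 0 + 2(64.09) = 128.2

149 lbmol/h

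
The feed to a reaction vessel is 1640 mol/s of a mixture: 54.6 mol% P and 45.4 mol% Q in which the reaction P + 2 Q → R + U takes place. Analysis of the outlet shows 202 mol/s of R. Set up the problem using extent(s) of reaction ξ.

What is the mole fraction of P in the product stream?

0.482

For R: n = n₀ + 1ξ → 202 = 0 + 1ξ, giving ξ = 202 mol/s.
Outlet amounts (n = n₀ + ν ξ):
  P: 895.4 − 1(202) = 693.4
  Q: 744.6 − 2(202) = 340.6
  R: 0 + 1(202) = 202
  U: 0 + 1(202) = 202
Total out = 1438 mol/s; y_P = 693.4 / 1438 = 0.4822.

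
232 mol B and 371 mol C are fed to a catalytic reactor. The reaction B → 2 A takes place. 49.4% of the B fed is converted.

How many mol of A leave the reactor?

B reacted = 0.494 × 232 = 114.6 mol; ν_B = −1, so ξ = 114.6/1 = 114.6 mol.
Outlet amounts (n = n₀ + ν ξ):
  B: 232 − 1(114.6) = 117.4
  A: 0 + 2(114.6) = 229.2
  C: 371 (inert)

229 mol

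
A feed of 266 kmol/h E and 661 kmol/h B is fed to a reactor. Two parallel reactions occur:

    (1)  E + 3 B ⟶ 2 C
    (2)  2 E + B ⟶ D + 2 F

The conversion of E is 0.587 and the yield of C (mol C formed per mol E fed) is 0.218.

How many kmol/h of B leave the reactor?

Yield of C: 2ξ₁ / 266 = 0.218 → ξ₁ = 28.99 kmol/h.
Conversion of E: 1ξ₁ + 2ξ₂ = 0.587 × 266 = 156.1 → ξ₂ = 63.57 kmol/h.
Outlet amounts (n = n₀ + Σ ν·ξ):
  E: 266 − 1(28.99) − 2(63.57) = 109.9
  B: 661 − 3(28.99) − 1(63.57) = 510.4
  C: 0 + 2(28.99) = 57.99
  D: 0 + 1(63.57) = 63.57
  F: 0 + 2(63.57) = 127.1

510 kmol/h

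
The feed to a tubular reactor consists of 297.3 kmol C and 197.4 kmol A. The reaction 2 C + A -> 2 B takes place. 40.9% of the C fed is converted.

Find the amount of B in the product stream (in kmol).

122 kmol

C reacted = 0.409 × 297.3 = 121.6 kmol; ν_C = −2, so ξ = 121.6/2 = 60.8 kmol.
Outlet amounts (n = n₀ + ν ξ):
  C: 297.3 − 2(60.8) = 175.7
  A: 197.4 − 1(60.8) = 136.6
  B: 0 + 2(60.8) = 121.6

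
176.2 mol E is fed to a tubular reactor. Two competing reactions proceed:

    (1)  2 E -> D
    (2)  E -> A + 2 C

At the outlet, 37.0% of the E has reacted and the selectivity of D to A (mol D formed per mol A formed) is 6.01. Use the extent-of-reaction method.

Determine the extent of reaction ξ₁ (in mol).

ξ₁ = 30.1 mol

Conversion of E: E consumed = 0.37 × 176.2 = 65.19 mol = 2ξ₁ + 1ξ₂.
Selectivity: 1ξ₁ / (1ξ₂) = 6.01 → ξ₁ = 6.01 ξ₂.
Substitute: (2·6.01 + 1) ξ₂ = 65.19 → ξ₂ = 5.007 mol, ξ₁ = 30.09 mol.
Outlet amounts (n = n₀ + Σ ν·ξ):
  E: 176.2 − 2(30.09) − 1(5.007) = 111
  D: 0 + 1(30.09) = 30.09
  A: 0 + 1(5.007) = 5.007
  C: 0 + 2(5.007) = 10.01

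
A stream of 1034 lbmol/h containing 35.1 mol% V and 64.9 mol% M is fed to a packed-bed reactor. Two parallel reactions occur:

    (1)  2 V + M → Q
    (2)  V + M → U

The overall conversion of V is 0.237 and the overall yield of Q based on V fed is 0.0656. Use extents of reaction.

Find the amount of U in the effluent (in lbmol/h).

38.4 lbmol/h

Yield of Q: 1ξ₁ / 362.9 = 0.0656 → ξ₁ = 23.81 lbmol/h.
Conversion of V: 2ξ₁ + 1ξ₂ = 0.237 × 362.9 = 86.02 → ξ₂ = 38.4 lbmol/h.
Outlet amounts (n = n₀ + Σ ν·ξ):
  V: 362.9 − 2(23.81) − 1(38.4) = 276.9
  M: 671.1 − 1(23.81) − 1(38.4) = 608.9
  Q: 0 + 1(23.81) = 23.81
  U: 0 + 1(38.4) = 38.4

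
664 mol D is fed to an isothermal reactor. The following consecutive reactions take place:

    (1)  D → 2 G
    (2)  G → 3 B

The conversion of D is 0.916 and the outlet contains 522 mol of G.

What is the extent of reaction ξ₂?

Conversion of D: D consumed = 1ξ₁ = 0.916 × 664 → ξ₁ = 608.2 mol.
G balance: n_G = 0 + 2ξ₁ − 1ξ₂ = 522 → ξ₂ = (2·608.2 − 522)/1 = 694.4 mol.
Outlet amounts (n = n₀ + Σ ν·ξ):
  D: 664 − 1(608.2) = 55.78
  G: 0 + 2(608.2) − 1(694.4) = 522
  B: 0 + 3(694.4) = 2083

ξ₂ = 694 mol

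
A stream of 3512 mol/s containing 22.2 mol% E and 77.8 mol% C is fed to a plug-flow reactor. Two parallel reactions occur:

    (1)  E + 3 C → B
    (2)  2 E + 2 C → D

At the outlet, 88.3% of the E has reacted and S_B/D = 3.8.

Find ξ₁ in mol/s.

ξ₁ = 451 mol/s

Conversion of E: E consumed = 0.883 × 779.7 = 688.4 mol/s = 1ξ₁ + 2ξ₂.
Selectivity: 1ξ₁ / (1ξ₂) = 3.8 → ξ₁ = 3.8 ξ₂.
Substitute: (1·3.8 + 2) ξ₂ = 688.4 → ξ₂ = 118.7 mol/s, ξ₁ = 451 mol/s.
Outlet amounts (n = n₀ + Σ ν·ξ):
  E: 779.7 − 1(451) − 2(118.7) = 91.22
  C: 2732 − 3(451) − 2(118.7) = 1142
  B: 0 + 1(451) = 451
  D: 0 + 1(118.7) = 118.7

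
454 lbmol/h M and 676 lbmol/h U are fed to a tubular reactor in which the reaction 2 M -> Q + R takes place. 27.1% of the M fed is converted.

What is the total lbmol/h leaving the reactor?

M reacted = 0.271 × 454 = 123 lbmol/h; ν_M = −2, so ξ = 123/2 = 61.52 lbmol/h.
Outlet amounts (n = n₀ + ν ξ):
  M: 454 − 2(61.52) = 331
  Q: 0 + 1(61.52) = 61.52
  R: 0 + 1(61.52) = 61.52
  U: 676 (inert)
Total out = 331 + 61.52 + 61.52 + 676 = 1130 lbmol/h.

1130 lbmol/h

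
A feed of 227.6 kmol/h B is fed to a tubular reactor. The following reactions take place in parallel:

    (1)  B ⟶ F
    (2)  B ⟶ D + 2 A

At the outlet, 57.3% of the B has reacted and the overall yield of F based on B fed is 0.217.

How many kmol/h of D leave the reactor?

Yield of F: 1ξ₁ / 227.6 = 0.217 → ξ₁ = 49.39 kmol/h.
Conversion of B: 1ξ₁ + 1ξ₂ = 0.573 × 227.6 = 130.4 → ξ₂ = 81.03 kmol/h.
Outlet amounts (n = n₀ + Σ ν·ξ):
  B: 227.6 − 1(49.39) − 1(81.03) = 97.19
  F: 0 + 1(49.39) = 49.39
  D: 0 + 1(81.03) = 81.03
  A: 0 + 2(81.03) = 162.1

81 kmol/h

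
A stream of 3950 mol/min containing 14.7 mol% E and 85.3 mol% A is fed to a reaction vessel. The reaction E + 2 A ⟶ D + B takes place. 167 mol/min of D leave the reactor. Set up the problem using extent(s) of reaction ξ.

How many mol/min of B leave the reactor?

167 mol/min

For D: n = n₀ + 1ξ → 167 = 0 + 1ξ, giving ξ = 167 mol/min.
Outlet amounts (n = n₀ + ν ξ):
  E: 580.6 − 1(167) = 413.6
  A: 3369 − 2(167) = 3035
  D: 0 + 1(167) = 167
  B: 0 + 1(167) = 167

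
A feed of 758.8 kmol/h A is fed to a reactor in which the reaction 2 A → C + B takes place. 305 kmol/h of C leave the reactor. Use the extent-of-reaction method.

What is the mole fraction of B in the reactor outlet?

0.402

For C: n = n₀ + 1ξ → 305 = 0 + 1ξ, giving ξ = 305 kmol/h.
Outlet amounts (n = n₀ + ν ξ):
  A: 758.8 − 2(305) = 148.8
  C: 0 + 1(305) = 305
  B: 0 + 1(305) = 305
Total out = 758.8 kmol/h; y_B = 305 / 758.8 = 0.402.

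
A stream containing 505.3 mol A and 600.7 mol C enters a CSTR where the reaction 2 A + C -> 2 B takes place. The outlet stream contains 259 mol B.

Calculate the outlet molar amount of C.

471 mol

For B: n = n₀ + 2ξ → 259 = 0 + 2ξ, giving ξ = 129.5 mol.
Outlet amounts (n = n₀ + ν ξ):
  A: 505.3 − 2(129.5) = 246.3
  C: 600.7 − 1(129.5) = 471.2
  B: 0 + 2(129.5) = 259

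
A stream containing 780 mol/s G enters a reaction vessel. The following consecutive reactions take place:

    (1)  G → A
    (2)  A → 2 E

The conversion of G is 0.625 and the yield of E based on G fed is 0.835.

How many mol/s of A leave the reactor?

162 mol/s

Conversion of G: G consumed = 1ξ₁ = 0.625 × 780 → ξ₁ = 487.5 mol/s.
Yield of E: 2ξ₂ / 780 = 0.835 → ξ₂ = 325.6 mol/s.
Outlet amounts (n = n₀ + Σ ν·ξ):
  G: 780 − 1(487.5) = 292.5
  A: 0 + 1(487.5) − 1(325.6) = 161.9
  E: 0 + 2(325.6) = 651.3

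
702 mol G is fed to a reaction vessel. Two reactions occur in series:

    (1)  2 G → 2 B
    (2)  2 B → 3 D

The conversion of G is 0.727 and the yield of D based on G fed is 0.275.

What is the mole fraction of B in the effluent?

Conversion of G: G consumed = 2ξ₁ = 0.727 × 702 → ξ₁ = 255.2 mol.
Yield of D: 3ξ₂ / 702 = 0.275 → ξ₂ = 64.35 mol.
Outlet amounts (n = n₀ + Σ ν·ξ):
  G: 702 − 2(255.2) = 191.6
  B: 0 + 2(255.2) − 2(64.35) = 381.7
  D: 0 + 3(64.35) = 193.1
Total out = 766.4 mol; y_B = 381.7 / 766.4 = 0.498.

0.498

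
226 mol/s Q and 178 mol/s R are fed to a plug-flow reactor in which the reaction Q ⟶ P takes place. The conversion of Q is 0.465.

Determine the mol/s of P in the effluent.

Q reacted = 0.465 × 226 = 105.1 mol/s; ν_Q = −1, so ξ = 105.1/1 = 105.1 mol/s.
Outlet amounts (n = n₀ + ν ξ):
  Q: 226 − 1(105.1) = 120.9
  P: 0 + 1(105.1) = 105.1
  R: 178 (inert)

105 mol/s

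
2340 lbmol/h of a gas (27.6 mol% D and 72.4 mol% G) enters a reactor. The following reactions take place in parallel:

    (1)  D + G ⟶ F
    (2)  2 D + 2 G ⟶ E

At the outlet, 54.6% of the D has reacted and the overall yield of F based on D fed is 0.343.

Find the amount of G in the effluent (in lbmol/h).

Yield of F: 1ξ₁ / 645.8 = 0.343 → ξ₁ = 221.5 lbmol/h.
Conversion of D: 1ξ₁ + 2ξ₂ = 0.546 × 645.8 = 352.6 → ξ₂ = 65.55 lbmol/h.
Outlet amounts (n = n₀ + Σ ν·ξ):
  D: 645.8 − 1(221.5) − 2(65.55) = 293.2
  G: 1694 − 1(221.5) − 2(65.55) = 1342
  F: 0 + 1(221.5) = 221.5
  E: 0 + 1(65.55) = 65.55

1340 lbmol/h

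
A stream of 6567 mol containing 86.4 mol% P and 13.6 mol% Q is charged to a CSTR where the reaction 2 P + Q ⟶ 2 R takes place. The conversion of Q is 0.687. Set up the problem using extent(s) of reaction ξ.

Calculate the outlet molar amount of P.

4450 mol

Q reacted = 0.687 × 893.1 = 613.6 mol; ν_Q = −1, so ξ = 613.6/1 = 613.6 mol.
Outlet amounts (n = n₀ + ν ξ):
  P: 5674 − 2(613.6) = 4447
  Q: 893.1 − 1(613.6) = 279.5
  R: 0 + 2(613.6) = 1227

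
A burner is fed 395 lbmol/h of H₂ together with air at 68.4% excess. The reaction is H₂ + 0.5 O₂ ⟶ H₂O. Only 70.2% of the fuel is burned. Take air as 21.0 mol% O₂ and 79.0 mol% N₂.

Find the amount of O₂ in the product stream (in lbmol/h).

194 lbmol/h

Stoichiometric O₂ = 0.5 × 395 = 197.5 lbmol/h; O₂ fed = 197.5 × 1.684 = 332.6 lbmol/h.
N₂ fed = 332.6 × 79/21 = 1251 lbmol/h.
Fuel reacted = 0.702 × 395 → ξ = 277.3 lbmol/h.
Outlet (n = n₀ + ν ξ):
  H₂: 395 − 1(277.3) = 117.7
  O₂: 332.6 − 0.5(277.3) = 193.9
  N₂: 1251 (inert)
  H₂O: 0 + 1(277.3) = 277.3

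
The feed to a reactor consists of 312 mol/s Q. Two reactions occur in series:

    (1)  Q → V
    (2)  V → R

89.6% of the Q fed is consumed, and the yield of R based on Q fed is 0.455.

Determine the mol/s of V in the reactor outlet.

Conversion of Q: Q consumed = 1ξ₁ = 0.896 × 312 → ξ₁ = 279.6 mol/s.
Yield of R: 1ξ₂ / 312 = 0.455 → ξ₂ = 142 mol/s.
Outlet amounts (n = n₀ + Σ ν·ξ):
  Q: 312 − 1(279.6) = 32.45
  V: 0 + 1(279.6) − 1(142) = 137.6
  R: 0 + 1(142) = 142

138 mol/s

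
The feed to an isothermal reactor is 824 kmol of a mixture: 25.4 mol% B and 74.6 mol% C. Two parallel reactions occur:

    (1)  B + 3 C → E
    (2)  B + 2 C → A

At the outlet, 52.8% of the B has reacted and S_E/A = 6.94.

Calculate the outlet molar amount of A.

13.9 kmol

Conversion of B: B consumed = 0.528 × 209.3 = 110.5 kmol = 1ξ₁ + 1ξ₂.
Selectivity: 1ξ₁ / (1ξ₂) = 6.94 → ξ₁ = 6.94 ξ₂.
Substitute: (1·6.94 + 1) ξ₂ = 110.5 → ξ₂ = 13.92 kmol, ξ₁ = 96.59 kmol.
Outlet amounts (n = n₀ + Σ ν·ξ):
  B: 209.3 − 1(96.59) − 1(13.92) = 98.79
  C: 614.7 − 3(96.59) − 2(13.92) = 297.1
  E: 0 + 1(96.59) = 96.59
  A: 0 + 1(13.92) = 13.92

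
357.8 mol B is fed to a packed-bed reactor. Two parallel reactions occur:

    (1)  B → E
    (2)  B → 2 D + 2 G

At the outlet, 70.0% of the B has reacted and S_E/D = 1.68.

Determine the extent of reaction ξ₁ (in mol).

ξ₁ = 193 mol

Conversion of B: B consumed = 0.7 × 357.8 = 250.5 mol = 1ξ₁ + 1ξ₂.
Selectivity: 1ξ₁ / (2ξ₂) = 1.68 → ξ₁ = 3.36 ξ₂.
Substitute: (1·3.36 + 1) ξ₂ = 250.5 → ξ₂ = 57.44 mol, ξ₁ = 193 mol.
Outlet amounts (n = n₀ + Σ ν·ξ):
  B: 357.8 − 1(193) − 1(57.44) = 107.3
  E: 0 + 1(193) = 193
  D: 0 + 2(57.44) = 114.9
  G: 0 + 2(57.44) = 114.9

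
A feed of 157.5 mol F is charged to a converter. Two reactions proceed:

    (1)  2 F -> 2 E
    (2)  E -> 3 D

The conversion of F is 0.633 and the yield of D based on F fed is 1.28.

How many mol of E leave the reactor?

Conversion of F: F consumed = 2ξ₁ = 0.633 × 157.5 → ξ₁ = 49.85 mol.
Yield of D: 3ξ₂ / 157.5 = 1.28 → ξ₂ = 67.2 mol.
Outlet amounts (n = n₀ + Σ ν·ξ):
  F: 157.5 − 2(49.85) = 57.8
  E: 0 + 2(49.85) − 1(67.2) = 32.5
  D: 0 + 3(67.2) = 201.6

32.5 mol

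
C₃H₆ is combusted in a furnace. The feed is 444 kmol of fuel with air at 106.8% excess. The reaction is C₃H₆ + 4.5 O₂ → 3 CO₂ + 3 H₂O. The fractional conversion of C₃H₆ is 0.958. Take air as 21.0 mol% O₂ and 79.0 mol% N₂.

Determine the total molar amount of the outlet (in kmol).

20300 kmol

Stoichiometric O₂ = 4.5 × 444 = 1998 kmol; O₂ fed = 1998 × 2.068 = 4132 kmol.
N₂ fed = 4132 × 79/21 = 15540 kmol.
Fuel reacted = 0.958 × 444 → ξ = 425.4 kmol.
Outlet (n = n₀ + ν ξ):
  C₃H₆: 444 − 1(425.4) = 18.65
  O₂: 4132 − 4.5(425.4) = 2218
  N₂: 15540 (inert)
  CO₂: 0 + 3(425.4) = 1276
  H₂O: 0 + 3(425.4) = 1276
Total out = 18.65 + 2218 + 15540 + 1276 + 1276 = 20330 kmol.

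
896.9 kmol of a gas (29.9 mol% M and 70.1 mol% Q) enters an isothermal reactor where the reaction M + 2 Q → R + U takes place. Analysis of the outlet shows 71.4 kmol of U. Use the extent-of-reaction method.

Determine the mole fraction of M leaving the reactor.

For U: n = n₀ + 1ξ → 71.4 = 0 + 1ξ, giving ξ = 71.4 kmol.
Outlet amounts (n = n₀ + ν ξ):
  M: 268.2 − 1(71.4) = 196.8
  Q: 628.7 − 2(71.4) = 485.9
  R: 0 + 1(71.4) = 71.4
  U: 0 + 1(71.4) = 71.4
Total out = 825.5 kmol; y_M = 196.8 / 825.5 = 0.2384.

0.238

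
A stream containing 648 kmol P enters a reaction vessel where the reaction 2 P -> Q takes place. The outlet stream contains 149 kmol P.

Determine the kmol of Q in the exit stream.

For P: n = n₀ − 2ξ → 149 = 648 − 2ξ, giving ξ = 249.5 kmol.
Outlet amounts (n = n₀ + ν ξ):
  P: 648 − 2(249.5) = 149
  Q: 0 + 1(249.5) = 249.5

250 kmol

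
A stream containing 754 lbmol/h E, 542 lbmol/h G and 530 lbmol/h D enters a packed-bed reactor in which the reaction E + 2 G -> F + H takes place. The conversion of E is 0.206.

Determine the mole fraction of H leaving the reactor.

0.093

E reacted = 0.206 × 754 = 155.3 lbmol/h; ν_E = −1, so ξ = 155.3/1 = 155.3 lbmol/h.
Outlet amounts (n = n₀ + ν ξ):
  E: 754 − 1(155.3) = 598.7
  G: 542 − 2(155.3) = 231.4
  F: 0 + 1(155.3) = 155.3
  H: 0 + 1(155.3) = 155.3
  D: 530 (inert)
Total out = 1671 lbmol/h; y_H = 155.3 / 1671 = 0.09297.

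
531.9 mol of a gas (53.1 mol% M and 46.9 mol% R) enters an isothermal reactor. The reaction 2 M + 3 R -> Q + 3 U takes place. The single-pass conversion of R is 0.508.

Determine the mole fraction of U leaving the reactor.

0.259

R reacted = 0.508 × 249.5 = 126.7 mol; ν_R = −3, so ξ = 126.7/3 = 42.24 mol.
Outlet amounts (n = n₀ + ν ξ):
  M: 282.4 − 2(42.24) = 198
  R: 249.5 − 3(42.24) = 122.7
  Q: 0 + 1(42.24) = 42.24
  U: 0 + 3(42.24) = 126.7
Total out = 489.7 mol; y_U = 126.7 / 489.7 = 0.2588.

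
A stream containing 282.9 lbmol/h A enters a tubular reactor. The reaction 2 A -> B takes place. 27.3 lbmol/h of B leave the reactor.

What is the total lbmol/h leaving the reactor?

256 lbmol/h

For B: n = n₀ + 1ξ → 27.3 = 0 + 1ξ, giving ξ = 27.3 lbmol/h.
Outlet amounts (n = n₀ + ν ξ):
  A: 282.9 − 2(27.3) = 228.3
  B: 0 + 1(27.3) = 27.3
Total out = 228.3 + 27.3 = 255.6 lbmol/h.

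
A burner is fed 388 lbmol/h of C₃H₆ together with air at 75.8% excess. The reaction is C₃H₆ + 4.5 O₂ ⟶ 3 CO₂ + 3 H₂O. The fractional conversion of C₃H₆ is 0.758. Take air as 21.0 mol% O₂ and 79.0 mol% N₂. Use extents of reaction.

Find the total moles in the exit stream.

15200 lbmol/h

Stoichiometric O₂ = 4.5 × 388 = 1746 lbmol/h; O₂ fed = 1746 × 1.758 = 3069 lbmol/h.
N₂ fed = 3069 × 79/21 = 11550 lbmol/h.
Fuel reacted = 0.758 × 388 → ξ = 294.1 lbmol/h.
Outlet (n = n₀ + ν ξ):
  C₃H₆: 388 − 1(294.1) = 93.9
  O₂: 3069 − 4.5(294.1) = 1746
  N₂: 11550 (inert)
  CO₂: 0 + 3(294.1) = 882.3
  H₂O: 0 + 3(294.1) = 882.3
Total out = 93.9 + 1746 + 11550 + 882.3 + 882.3 = 15150 lbmol/h.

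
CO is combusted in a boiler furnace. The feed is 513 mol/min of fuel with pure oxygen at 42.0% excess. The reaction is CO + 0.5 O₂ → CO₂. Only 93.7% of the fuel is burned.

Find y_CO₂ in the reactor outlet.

Stoichiometric O₂ = 0.5 × 513 = 256.5 mol/min; O₂ fed = 256.5 × 1.420 = 364.2 mol/min.
Fuel reacted = 0.937 × 513 → ξ = 480.7 mol/min.
Outlet (n = n₀ + ν ξ):
  CO: 513 − 1(480.7) = 32.32
  O₂: 364.2 − 0.5(480.7) = 123.9
  CO₂: 0 + 1(480.7) = 480.7
Total out = 636.9 mol/min; y_CO₂ = 480.7 / 636.9 = 0.7547.

0.755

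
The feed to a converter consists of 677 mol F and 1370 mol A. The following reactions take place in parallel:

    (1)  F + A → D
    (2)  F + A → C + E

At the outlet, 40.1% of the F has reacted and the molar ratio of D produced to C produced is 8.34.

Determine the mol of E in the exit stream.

Conversion of F: F consumed = 0.401 × 677 = 271.5 mol = 1ξ₁ + 1ξ₂.
Selectivity: 1ξ₁ / (1ξ₂) = 8.34 → ξ₁ = 8.34 ξ₂.
Substitute: (1·8.34 + 1) ξ₂ = 271.5 → ξ₂ = 29.07 mol, ξ₁ = 242.4 mol.
Outlet amounts (n = n₀ + Σ ν·ξ):
  F: 677 − 1(242.4) − 1(29.07) = 405.5
  A: 1370 − 1(242.4) − 1(29.07) = 1099
  D: 0 + 1(242.4) = 242.4
  C: 0 + 1(29.07) = 29.07
  E: 0 + 1(29.07) = 29.07

29.1 mol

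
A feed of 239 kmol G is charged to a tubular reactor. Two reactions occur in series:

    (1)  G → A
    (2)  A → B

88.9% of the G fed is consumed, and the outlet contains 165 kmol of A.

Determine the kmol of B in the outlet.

Conversion of G: G consumed = 1ξ₁ = 0.889 × 239 → ξ₁ = 212.5 kmol.
A balance: n_A = 0 + 1ξ₁ − 1ξ₂ = 165 → ξ₂ = (1·212.5 − 165)/1 = 47.47 kmol.
Outlet amounts (n = n₀ + Σ ν·ξ):
  G: 239 − 1(212.5) = 26.53
  A: 0 + 1(212.5) − 1(47.47) = 165
  B: 0 + 1(47.47) = 47.47

47.5 kmol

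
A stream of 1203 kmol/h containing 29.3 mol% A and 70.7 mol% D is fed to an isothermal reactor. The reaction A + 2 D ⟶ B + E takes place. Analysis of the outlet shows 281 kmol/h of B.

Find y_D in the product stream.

0.313

For B: n = n₀ + 1ξ → 281 = 0 + 1ξ, giving ξ = 281 kmol/h.
Outlet amounts (n = n₀ + ν ξ):
  A: 352.5 − 1(281) = 71.48
  D: 850.5 − 2(281) = 288.5
  B: 0 + 1(281) = 281
  E: 0 + 1(281) = 281
Total out = 922 kmol/h; y_D = 288.5 / 922 = 0.3129.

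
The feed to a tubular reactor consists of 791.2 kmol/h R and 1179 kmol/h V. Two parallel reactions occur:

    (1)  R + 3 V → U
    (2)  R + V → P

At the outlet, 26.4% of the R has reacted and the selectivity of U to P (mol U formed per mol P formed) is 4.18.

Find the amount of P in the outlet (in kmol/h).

Conversion of R: R consumed = 0.264 × 791.2 = 208.9 kmol/h = 1ξ₁ + 1ξ₂.
Selectivity: 1ξ₁ / (1ξ₂) = 4.18 → ξ₁ = 4.18 ξ₂.
Substitute: (1·4.18 + 1) ξ₂ = 208.9 → ξ₂ = 40.32 kmol/h, ξ₁ = 168.6 kmol/h.
Outlet amounts (n = n₀ + Σ ν·ξ):
  R: 791.2 − 1(168.6) − 1(40.32) = 582.3
  V: 1179 − 3(168.6) − 1(40.32) = 633
  U: 0 + 1(168.6) = 168.6
  P: 0 + 1(40.32) = 40.32

40.3 kmol/h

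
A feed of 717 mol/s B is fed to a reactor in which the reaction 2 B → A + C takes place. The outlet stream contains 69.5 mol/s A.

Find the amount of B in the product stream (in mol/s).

For A: n = n₀ + 1ξ → 69.5 = 0 + 1ξ, giving ξ = 69.5 mol/s.
Outlet amounts (n = n₀ + ν ξ):
  B: 717 − 2(69.5) = 578
  A: 0 + 1(69.5) = 69.5
  C: 0 + 1(69.5) = 69.5

578 mol/s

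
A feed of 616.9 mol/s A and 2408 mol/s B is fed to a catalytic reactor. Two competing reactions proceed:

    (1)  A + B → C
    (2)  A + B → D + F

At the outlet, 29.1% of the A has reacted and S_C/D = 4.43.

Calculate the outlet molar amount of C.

146 mol/s

Conversion of A: A consumed = 0.291 × 616.9 = 179.5 mol/s = 1ξ₁ + 1ξ₂.
Selectivity: 1ξ₁ / (1ξ₂) = 4.43 → ξ₁ = 4.43 ξ₂.
Substitute: (1·4.43 + 1) ξ₂ = 179.5 → ξ₂ = 33.06 mol/s, ξ₁ = 146.5 mol/s.
Outlet amounts (n = n₀ + Σ ν·ξ):
  A: 616.9 − 1(146.5) − 1(33.06) = 437.4
  B: 2408 − 1(146.5) − 1(33.06) = 2228
  C: 0 + 1(146.5) = 146.5
  D: 0 + 1(33.06) = 33.06
  F: 0 + 1(33.06) = 33.06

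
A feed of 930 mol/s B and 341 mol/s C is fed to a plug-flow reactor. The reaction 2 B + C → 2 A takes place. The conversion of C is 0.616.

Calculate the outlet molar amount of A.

C reacted = 0.616 × 341 = 210.1 mol/s; ν_C = −1, so ξ = 210.1/1 = 210.1 mol/s.
Outlet amounts (n = n₀ + ν ξ):
  B: 930 − 2(210.1) = 509.9
  C: 341 − 1(210.1) = 130.9
  A: 0 + 2(210.1) = 420.1

420 mol/s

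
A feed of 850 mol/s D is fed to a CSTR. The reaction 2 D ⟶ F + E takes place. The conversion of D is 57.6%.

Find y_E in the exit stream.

0.288

D reacted = 0.576 × 850 = 489.6 mol/s; ν_D = −2, so ξ = 489.6/2 = 244.8 mol/s.
Outlet amounts (n = n₀ + ν ξ):
  D: 850 − 2(244.8) = 360.4
  F: 0 + 1(244.8) = 244.8
  E: 0 + 1(244.8) = 244.8
Total out = 850 mol/s; y_E = 244.8 / 850 = 0.288.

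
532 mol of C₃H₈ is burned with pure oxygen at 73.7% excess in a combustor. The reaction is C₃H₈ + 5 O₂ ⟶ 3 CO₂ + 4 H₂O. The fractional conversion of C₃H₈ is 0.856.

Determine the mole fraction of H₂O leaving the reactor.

Stoichiometric O₂ = 5 × 532 = 2660 mol; O₂ fed = 2660 × 1.737 = 4620 mol.
Fuel reacted = 0.856 × 532 → ξ = 455.4 mol.
Outlet (n = n₀ + ν ξ):
  C₃H₈: 532 − 1(455.4) = 76.61
  O₂: 4620 − 5(455.4) = 2343
  CO₂: 0 + 3(455.4) = 1366
  H₂O: 0 + 4(455.4) = 1822
Total out = 5608 mol; y_H₂O = 1822 / 5608 = 0.3248.

0.325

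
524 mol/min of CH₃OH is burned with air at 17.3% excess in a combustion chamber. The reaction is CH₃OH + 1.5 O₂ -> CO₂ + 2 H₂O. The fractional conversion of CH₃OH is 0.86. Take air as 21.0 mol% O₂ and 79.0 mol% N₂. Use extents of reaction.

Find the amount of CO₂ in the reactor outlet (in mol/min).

Stoichiometric O₂ = 1.5 × 524 = 786 mol/min; O₂ fed = 786 × 1.173 = 922 mol/min.
N₂ fed = 922 × 79/21 = 3468 mol/min.
Fuel reacted = 0.86 × 524 → ξ = 450.6 mol/min.
Outlet (n = n₀ + ν ξ):
  CH₃OH: 524 − 1(450.6) = 73.36
  O₂: 922 − 1.5(450.6) = 246
  N₂: 3468 (inert)
  CO₂: 0 + 1(450.6) = 450.6
  H₂O: 0 + 2(450.6) = 901.3

451 mol/min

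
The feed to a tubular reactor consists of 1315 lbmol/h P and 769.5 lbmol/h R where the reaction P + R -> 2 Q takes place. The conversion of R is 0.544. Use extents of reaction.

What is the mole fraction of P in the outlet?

R reacted = 0.544 × 769.5 = 418.6 lbmol/h; ν_R = −1, so ξ = 418.6/1 = 418.6 lbmol/h.
Outlet amounts (n = n₀ + ν ξ):
  P: 1315 − 1(418.6) = 896.4
  R: 769.5 − 1(418.6) = 350.9
  Q: 0 + 2(418.6) = 837.2
Total out = 2084 lbmol/h; y_P = 896.4 / 2084 = 0.43.

0.43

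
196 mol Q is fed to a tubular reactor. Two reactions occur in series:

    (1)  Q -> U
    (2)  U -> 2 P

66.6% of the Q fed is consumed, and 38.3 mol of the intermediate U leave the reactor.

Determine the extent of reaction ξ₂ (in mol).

ξ₂ = 92.2 mol

Conversion of Q: Q consumed = 1ξ₁ = 0.666 × 196 → ξ₁ = 130.5 mol.
U balance: n_U = 0 + 1ξ₁ − 1ξ₂ = 38.3 → ξ₂ = (1·130.5 − 38.3)/1 = 92.24 mol.
Outlet amounts (n = n₀ + Σ ν·ξ):
  Q: 196 − 1(130.5) = 65.46
  U: 0 + 1(130.5) − 1(92.24) = 38.3
  P: 0 + 2(92.24) = 184.5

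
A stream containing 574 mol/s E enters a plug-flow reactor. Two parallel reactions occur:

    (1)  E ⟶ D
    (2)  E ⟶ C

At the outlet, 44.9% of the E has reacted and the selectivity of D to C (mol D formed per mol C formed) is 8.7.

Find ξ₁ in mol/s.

ξ₁ = 231 mol/s

Conversion of E: E consumed = 0.449 × 574 = 257.7 mol/s = 1ξ₁ + 1ξ₂.
Selectivity: 1ξ₁ / (1ξ₂) = 8.7 → ξ₁ = 8.7 ξ₂.
Substitute: (1·8.7 + 1) ξ₂ = 257.7 → ξ₂ = 26.57 mol/s, ξ₁ = 231.2 mol/s.
Outlet amounts (n = n₀ + Σ ν·ξ):
  E: 574 − 1(231.2) − 1(26.57) = 316.3
  D: 0 + 1(231.2) = 231.2
  C: 0 + 1(26.57) = 26.57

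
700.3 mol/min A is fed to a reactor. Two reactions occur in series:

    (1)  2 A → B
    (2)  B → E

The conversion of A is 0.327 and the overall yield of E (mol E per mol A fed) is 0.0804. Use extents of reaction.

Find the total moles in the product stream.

586 mol/min

Conversion of A: A consumed = 2ξ₁ = 0.327 × 700.3 → ξ₁ = 114.5 mol/min.
Yield of E: 1ξ₂ / 700.3 = 0.0804 → ξ₂ = 56.3 mol/min.
Outlet amounts (n = n₀ + Σ ν·ξ):
  A: 700.3 − 2(114.5) = 471.3
  B: 0 + 1(114.5) − 1(56.3) = 58.19
  E: 0 + 1(56.3) = 56.3
Total out = 471.3 + 58.19 + 56.3 = 585.8 mol/min.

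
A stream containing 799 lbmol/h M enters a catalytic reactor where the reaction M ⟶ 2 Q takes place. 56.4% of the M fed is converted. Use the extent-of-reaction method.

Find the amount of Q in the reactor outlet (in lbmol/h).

901 lbmol/h

M reacted = 0.564 × 799 = 450.6 lbmol/h; ν_M = −1, so ξ = 450.6/1 = 450.6 lbmol/h.
Outlet amounts (n = n₀ + ν ξ):
  M: 799 − 1(450.6) = 348.4
  Q: 0 + 2(450.6) = 901.3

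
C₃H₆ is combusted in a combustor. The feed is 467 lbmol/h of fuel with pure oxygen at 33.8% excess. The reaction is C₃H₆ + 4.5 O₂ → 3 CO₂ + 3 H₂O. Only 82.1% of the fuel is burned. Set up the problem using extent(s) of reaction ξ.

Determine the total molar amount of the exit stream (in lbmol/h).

Stoichiometric O₂ = 4.5 × 467 = 2102 lbmol/h; O₂ fed = 2102 × 1.338 = 2812 lbmol/h.
Fuel reacted = 0.821 × 467 → ξ = 383.4 lbmol/h.
Outlet (n = n₀ + ν ξ):
  C₃H₆: 467 − 1(383.4) = 83.59
  O₂: 2812 − 4.5(383.4) = 1086
  CO₂: 0 + 3(383.4) = 1150
  H₂O: 0 + 3(383.4) = 1150
Total out = 83.59 + 1086 + 1150 + 1150 = 3471 lbmol/h.

3470 lbmol/h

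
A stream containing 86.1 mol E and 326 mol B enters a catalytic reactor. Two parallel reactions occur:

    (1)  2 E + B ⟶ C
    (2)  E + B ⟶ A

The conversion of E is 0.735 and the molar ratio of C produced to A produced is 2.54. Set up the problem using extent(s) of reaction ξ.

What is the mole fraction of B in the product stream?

0.829

Conversion of E: E consumed = 0.735 × 86.1 = 63.28 mol = 2ξ₁ + 1ξ₂.
Selectivity: 1ξ₁ / (1ξ₂) = 2.54 → ξ₁ = 2.54 ξ₂.
Substitute: (2·2.54 + 1) ξ₂ = 63.28 → ξ₂ = 10.41 mol, ξ₁ = 26.44 mol.
Outlet amounts (n = n₀ + Σ ν·ξ):
  E: 86.1 − 2(26.44) − 1(10.41) = 22.82
  B: 326 − 1(26.44) − 1(10.41) = 289.2
  C: 0 + 1(26.44) = 26.44
  A: 0 + 1(10.41) = 10.41
Total out = 348.8 mol; y_B = 289.2 / 348.8 = 0.829.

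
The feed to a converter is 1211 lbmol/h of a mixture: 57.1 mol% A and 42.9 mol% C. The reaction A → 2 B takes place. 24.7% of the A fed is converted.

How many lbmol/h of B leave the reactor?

A reacted = 0.247 × 691.5 = 170.8 lbmol/h; ν_A = −1, so ξ = 170.8/1 = 170.8 lbmol/h.
Outlet amounts (n = n₀ + ν ξ):
  A: 691.5 − 1(170.8) = 520.7
  B: 0 + 2(170.8) = 341.6
  C: 519.5 (inert)

342 lbmol/h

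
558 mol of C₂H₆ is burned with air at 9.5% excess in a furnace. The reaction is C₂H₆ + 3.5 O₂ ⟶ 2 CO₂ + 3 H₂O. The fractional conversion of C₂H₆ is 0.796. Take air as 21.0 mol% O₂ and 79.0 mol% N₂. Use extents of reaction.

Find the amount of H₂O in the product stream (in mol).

1330 mol

Stoichiometric O₂ = 3.5 × 558 = 1953 mol; O₂ fed = 1953 × 1.095 = 2139 mol.
N₂ fed = 2139 × 79/21 = 8045 mol.
Fuel reacted = 0.796 × 558 → ξ = 444.2 mol.
Outlet (n = n₀ + ν ξ):
  C₂H₆: 558 − 1(444.2) = 113.8
  O₂: 2139 − 3.5(444.2) = 583.9
  N₂: 8045 (inert)
  CO₂: 0 + 2(444.2) = 888.3
  H₂O: 0 + 3(444.2) = 1333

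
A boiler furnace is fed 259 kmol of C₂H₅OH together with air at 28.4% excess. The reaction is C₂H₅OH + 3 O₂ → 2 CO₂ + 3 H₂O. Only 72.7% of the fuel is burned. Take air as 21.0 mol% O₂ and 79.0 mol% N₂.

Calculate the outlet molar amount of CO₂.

377 kmol

Stoichiometric O₂ = 3 × 259 = 777 kmol; O₂ fed = 777 × 1.284 = 997.7 kmol.
N₂ fed = 997.7 × 79/21 = 3753 kmol.
Fuel reacted = 0.727 × 259 → ξ = 188.3 kmol.
Outlet (n = n₀ + ν ξ):
  C₂H₅OH: 259 − 1(188.3) = 70.71
  O₂: 997.7 − 3(188.3) = 432.8
  N₂: 3753 (inert)
  CO₂: 0 + 2(188.3) = 376.6
  H₂O: 0 + 3(188.3) = 564.9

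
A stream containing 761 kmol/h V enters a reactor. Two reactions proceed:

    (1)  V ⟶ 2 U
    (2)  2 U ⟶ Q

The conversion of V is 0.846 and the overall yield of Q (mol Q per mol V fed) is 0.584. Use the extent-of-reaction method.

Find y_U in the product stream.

Conversion of V: V consumed = 1ξ₁ = 0.846 × 761 → ξ₁ = 643.8 kmol/h.
Yield of Q: 1ξ₂ / 761 = 0.584 → ξ₂ = 444.4 kmol/h.
Outlet amounts (n = n₀ + Σ ν·ξ):
  V: 761 − 1(643.8) = 117.2
  U: 0 + 2(643.8) − 2(444.4) = 398.8
  Q: 0 + 1(444.4) = 444.4
Total out = 960.4 kmol/h; y_U = 398.8 / 960.4 = 0.4152.

0.415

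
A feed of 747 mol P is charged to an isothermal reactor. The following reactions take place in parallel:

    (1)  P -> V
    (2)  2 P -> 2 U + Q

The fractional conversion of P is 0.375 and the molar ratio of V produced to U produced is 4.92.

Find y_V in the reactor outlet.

Conversion of P: P consumed = 0.375 × 747 = 280.1 mol = 1ξ₁ + 2ξ₂.
Selectivity: 1ξ₁ / (2ξ₂) = 4.92 → ξ₁ = 9.84 ξ₂.
Substitute: (1·9.84 + 2) ξ₂ = 280.1 → ξ₂ = 23.66 mol, ξ₁ = 232.8 mol.
Outlet amounts (n = n₀ + Σ ν·ξ):
  P: 747 − 1(232.8) − 2(23.66) = 466.9
  V: 0 + 1(232.8) = 232.8
  U: 0 + 2(23.66) = 47.32
  Q: 0 + 1(23.66) = 23.66
Total out = 770.7 mol; y_V = 232.8 / 770.7 = 0.3021.

0.302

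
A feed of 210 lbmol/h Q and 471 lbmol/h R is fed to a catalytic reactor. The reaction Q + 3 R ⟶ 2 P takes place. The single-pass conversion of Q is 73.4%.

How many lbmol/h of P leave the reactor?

Q reacted = 0.734 × 210 = 154.1 lbmol/h; ν_Q = −1, so ξ = 154.1/1 = 154.1 lbmol/h.
Outlet amounts (n = n₀ + ν ξ):
  Q: 210 − 1(154.1) = 55.86
  R: 471 − 3(154.1) = 8.58
  P: 0 + 2(154.1) = 308.3

308 lbmol/h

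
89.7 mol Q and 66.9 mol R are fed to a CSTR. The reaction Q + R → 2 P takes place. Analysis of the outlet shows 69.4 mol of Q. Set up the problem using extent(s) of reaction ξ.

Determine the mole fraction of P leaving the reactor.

0.259

For Q: n = n₀ − 1ξ → 69.4 = 89.7 − 1ξ, giving ξ = 20.3 mol.
Outlet amounts (n = n₀ + ν ξ):
  Q: 89.7 − 1(20.3) = 69.4
  R: 66.9 − 1(20.3) = 46.6
  P: 0 + 2(20.3) = 40.6
Total out = 156.6 mol; y_P = 40.6 / 156.6 = 0.2593.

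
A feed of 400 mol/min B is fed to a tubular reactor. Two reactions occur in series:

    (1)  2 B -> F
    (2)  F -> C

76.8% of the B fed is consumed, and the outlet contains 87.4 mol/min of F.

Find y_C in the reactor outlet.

Conversion of B: B consumed = 2ξ₁ = 0.768 × 400 → ξ₁ = 153.6 mol/min.
F balance: n_F = 0 + 1ξ₁ − 1ξ₂ = 87.4 → ξ₂ = (1·153.6 − 87.4)/1 = 66.2 mol/min.
Outlet amounts (n = n₀ + Σ ν·ξ):
  B: 400 − 2(153.6) = 92.8
  F: 0 + 1(153.6) − 1(66.2) = 87.4
  C: 0 + 1(66.2) = 66.2
Total out = 246.4 mol/min; y_C = 66.2 / 246.4 = 0.2687.

0.269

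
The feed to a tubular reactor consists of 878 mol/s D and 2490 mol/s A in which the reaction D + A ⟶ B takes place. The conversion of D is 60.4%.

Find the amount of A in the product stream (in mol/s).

D reacted = 0.604 × 878 = 530.3 mol/s; ν_D = −1, so ξ = 530.3/1 = 530.3 mol/s.
Outlet amounts (n = n₀ + ν ξ):
  D: 878 − 1(530.3) = 347.7
  A: 2490 − 1(530.3) = 1960
  B: 0 + 1(530.3) = 530.3

1960 mol/s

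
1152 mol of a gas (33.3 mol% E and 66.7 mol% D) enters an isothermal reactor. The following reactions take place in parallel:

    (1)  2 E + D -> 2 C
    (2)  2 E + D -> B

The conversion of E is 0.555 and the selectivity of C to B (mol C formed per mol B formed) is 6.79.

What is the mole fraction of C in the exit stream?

0.161

Conversion of E: E consumed = 0.555 × 383.6 = 212.9 mol = 2ξ₁ + 2ξ₂.
Selectivity: 2ξ₁ / (1ξ₂) = 6.79 → ξ₁ = 3.395 ξ₂.
Substitute: (2·3.395 + 2) ξ₂ = 212.9 → ξ₂ = 24.22 mol, ξ₁ = 82.23 mol.
Outlet amounts (n = n₀ + Σ ν·ξ):
  E: 383.6 − 2(82.23) − 2(24.22) = 170.7
  D: 768.4 − 1(82.23) − 1(24.22) = 661.9
  C: 0 + 2(82.23) = 164.5
  B: 0 + 1(24.22) = 24.22
Total out = 1021 mol; y_C = 164.5 / 1021 = 0.161.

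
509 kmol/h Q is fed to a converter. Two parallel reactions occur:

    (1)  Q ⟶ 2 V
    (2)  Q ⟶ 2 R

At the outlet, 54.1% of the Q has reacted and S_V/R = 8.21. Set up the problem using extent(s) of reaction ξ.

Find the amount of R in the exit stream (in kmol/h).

Conversion of Q: Q consumed = 0.541 × 509 = 275.4 kmol/h = 1ξ₁ + 1ξ₂.
Selectivity: 2ξ₁ / (2ξ₂) = 8.21 → ξ₁ = 8.21 ξ₂.
Substitute: (1·8.21 + 1) ξ₂ = 275.4 → ξ₂ = 29.9 kmol/h, ξ₁ = 245.5 kmol/h.
Outlet amounts (n = n₀ + Σ ν·ξ):
  Q: 509 − 1(245.5) − 1(29.9) = 233.6
  V: 0 + 2(245.5) = 490.9
  R: 0 + 2(29.9) = 59.8

59.8 kmol/h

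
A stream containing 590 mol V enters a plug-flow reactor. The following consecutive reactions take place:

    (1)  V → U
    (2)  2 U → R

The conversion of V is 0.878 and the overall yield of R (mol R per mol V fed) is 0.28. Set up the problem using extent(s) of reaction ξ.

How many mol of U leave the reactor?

188 mol

Conversion of V: V consumed = 1ξ₁ = 0.878 × 590 → ξ₁ = 518 mol.
Yield of R: 1ξ₂ / 590 = 0.28 → ξ₂ = 165.2 mol.
Outlet amounts (n = n₀ + Σ ν·ξ):
  V: 590 − 1(518) = 71.98
  U: 0 + 1(518) − 2(165.2) = 187.6
  R: 0 + 1(165.2) = 165.2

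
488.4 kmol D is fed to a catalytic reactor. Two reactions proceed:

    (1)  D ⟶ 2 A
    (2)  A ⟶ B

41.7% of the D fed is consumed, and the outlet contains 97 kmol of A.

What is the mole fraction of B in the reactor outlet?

Conversion of D: D consumed = 1ξ₁ = 0.417 × 488.4 → ξ₁ = 203.7 kmol.
A balance: n_A = 0 + 2ξ₁ − 1ξ₂ = 97 → ξ₂ = (2·203.7 − 97)/1 = 310.3 kmol.
Outlet amounts (n = n₀ + Σ ν·ξ):
  D: 488.4 − 1(203.7) = 284.7
  A: 0 + 2(203.7) − 1(310.3) = 97
  B: 0 + 1(310.3) = 310.3
Total out = 692.1 kmol; y_B = 310.3 / 692.1 = 0.4484.

0.448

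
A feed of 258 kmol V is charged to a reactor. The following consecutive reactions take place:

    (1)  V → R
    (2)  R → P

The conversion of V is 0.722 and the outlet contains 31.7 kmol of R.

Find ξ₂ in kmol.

Conversion of V: V consumed = 1ξ₁ = 0.722 × 258 → ξ₁ = 186.3 kmol.
R balance: n_R = 0 + 1ξ₁ − 1ξ₂ = 31.7 → ξ₂ = (1·186.3 − 31.7)/1 = 154.6 kmol.
Outlet amounts (n = n₀ + Σ ν·ξ):
  V: 258 − 1(186.3) = 71.72
  R: 0 + 1(186.3) − 1(154.6) = 31.7
  P: 0 + 1(154.6) = 154.6

ξ₂ = 155 kmol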